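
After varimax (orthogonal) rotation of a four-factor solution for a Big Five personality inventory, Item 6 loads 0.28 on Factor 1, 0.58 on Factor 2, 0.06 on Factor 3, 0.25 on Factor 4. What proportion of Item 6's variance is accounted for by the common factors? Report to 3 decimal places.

0.481

h² = 0.28² + 0.58² + 0.06² + 0.25² = 0.0784 + 0.3364 + 0.0036 + 0.0625 = 0.4809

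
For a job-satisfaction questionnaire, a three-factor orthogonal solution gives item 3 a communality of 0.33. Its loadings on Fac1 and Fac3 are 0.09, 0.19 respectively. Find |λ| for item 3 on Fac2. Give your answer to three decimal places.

0.535

Under orthogonal rotation h² = Σλ², so λ_Fac2² = h² − (0.0442) = 0.33 − 0.0442 = 0.2858.
|λ| = √0.2858 = 0.5346.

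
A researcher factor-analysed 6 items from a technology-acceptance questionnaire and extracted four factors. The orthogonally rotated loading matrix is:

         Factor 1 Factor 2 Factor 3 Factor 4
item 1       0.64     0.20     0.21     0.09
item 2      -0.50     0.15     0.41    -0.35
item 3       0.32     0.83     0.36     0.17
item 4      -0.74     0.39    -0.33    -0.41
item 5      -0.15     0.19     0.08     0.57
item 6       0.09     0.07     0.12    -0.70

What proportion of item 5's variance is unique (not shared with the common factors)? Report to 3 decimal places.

0.610

h² = (-0.15)² + 0.19² + 0.08² + 0.57² = 0.0225 + 0.0361 + 0.0064 + 0.3249 = 0.3899
Uniqueness u² = 1 − h² = 1 − 0.3899 = 0.6101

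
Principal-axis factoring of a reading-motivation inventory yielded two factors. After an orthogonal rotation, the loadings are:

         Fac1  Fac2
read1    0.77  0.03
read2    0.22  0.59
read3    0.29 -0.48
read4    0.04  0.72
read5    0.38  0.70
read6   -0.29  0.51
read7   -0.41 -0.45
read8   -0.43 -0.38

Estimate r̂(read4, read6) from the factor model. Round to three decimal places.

0.356

r̂ = Σ λ_i·λ_j across factors = (0.04)(-0.29) + (0.72)(0.51)
  = -0.0116 +0.3672 = 0.3556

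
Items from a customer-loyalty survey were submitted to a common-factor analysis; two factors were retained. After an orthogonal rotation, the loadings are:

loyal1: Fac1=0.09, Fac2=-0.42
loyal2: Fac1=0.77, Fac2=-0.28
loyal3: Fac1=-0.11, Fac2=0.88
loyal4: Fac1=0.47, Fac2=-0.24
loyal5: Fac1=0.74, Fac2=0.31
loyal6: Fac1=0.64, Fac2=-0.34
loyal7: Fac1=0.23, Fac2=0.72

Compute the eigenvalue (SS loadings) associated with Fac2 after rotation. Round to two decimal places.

SS loadings for Fac2 = (-0.42)² + (-0.28)² + 0.88² + (-0.24)² + 0.31² + (-0.34)² + 0.72² = 0.1764 + 0.0784 + 0.7744 + 0.0576 + 0.0961 + 0.1156 + 0.5184 = 1.8169

1.82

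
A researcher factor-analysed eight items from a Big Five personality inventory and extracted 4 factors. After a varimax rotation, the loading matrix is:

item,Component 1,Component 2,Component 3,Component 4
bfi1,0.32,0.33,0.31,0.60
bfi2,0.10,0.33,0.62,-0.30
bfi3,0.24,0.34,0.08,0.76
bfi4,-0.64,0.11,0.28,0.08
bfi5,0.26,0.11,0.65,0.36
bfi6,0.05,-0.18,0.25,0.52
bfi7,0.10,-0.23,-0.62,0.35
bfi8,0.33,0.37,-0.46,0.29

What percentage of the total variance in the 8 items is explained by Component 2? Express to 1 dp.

SS loadings for Component 2 = 0.33² + 0.33² + 0.34² + 0.11² + 0.11² + (-0.18)² + (-0.23)² + 0.37² = 0.5798
With 8 standardized items, total variance = 8. Proportion = 0.5798/8 = 0.0725 → 7.25%.

7.2%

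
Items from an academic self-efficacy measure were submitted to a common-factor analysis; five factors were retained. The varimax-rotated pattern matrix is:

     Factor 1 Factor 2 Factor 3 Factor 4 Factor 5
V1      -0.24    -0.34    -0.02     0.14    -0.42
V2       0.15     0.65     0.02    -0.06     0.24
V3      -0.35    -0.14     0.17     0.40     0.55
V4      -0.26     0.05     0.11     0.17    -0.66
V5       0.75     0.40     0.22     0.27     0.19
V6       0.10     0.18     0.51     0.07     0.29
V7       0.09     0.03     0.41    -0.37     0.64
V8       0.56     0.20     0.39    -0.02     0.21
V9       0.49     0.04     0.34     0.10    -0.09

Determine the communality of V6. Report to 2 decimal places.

h² = 0.10² + 0.18² + 0.51² + 0.07² + 0.29² = 0.0100 + 0.0324 + 0.2601 + 0.0049 + 0.0841 = 0.3915

0.39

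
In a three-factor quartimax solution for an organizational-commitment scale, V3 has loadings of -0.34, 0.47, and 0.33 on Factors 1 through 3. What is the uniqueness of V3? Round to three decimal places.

h² = (-0.34)² + 0.47² + 0.33² = 0.1156 + 0.2209 + 0.1089 = 0.4454
Uniqueness u² = 1 − h² = 1 − 0.4454 = 0.5546

0.555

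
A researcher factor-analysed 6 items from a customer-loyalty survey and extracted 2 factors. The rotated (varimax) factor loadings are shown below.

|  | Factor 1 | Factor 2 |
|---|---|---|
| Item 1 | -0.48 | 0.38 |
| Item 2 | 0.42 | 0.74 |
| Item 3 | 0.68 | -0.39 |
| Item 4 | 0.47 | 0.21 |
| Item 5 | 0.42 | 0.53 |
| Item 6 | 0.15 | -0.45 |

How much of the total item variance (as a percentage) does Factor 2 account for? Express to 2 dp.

SS loadings for Factor 2 = 0.38² + 0.74² + (-0.39)² + 0.21² + 0.53² + (-0.45)² = 1.3716
With 6 standardized items, total variance = 6. Proportion = 1.3716/6 = 0.2286 → 22.86%.

22.86%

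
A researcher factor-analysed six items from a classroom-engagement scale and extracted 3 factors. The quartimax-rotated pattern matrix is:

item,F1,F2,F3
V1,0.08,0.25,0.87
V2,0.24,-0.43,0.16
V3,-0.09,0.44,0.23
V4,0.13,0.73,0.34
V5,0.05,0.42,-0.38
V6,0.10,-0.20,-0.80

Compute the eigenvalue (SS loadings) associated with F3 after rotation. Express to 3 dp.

1.735

SS loadings for F3 = 0.87² + 0.16² + 0.23² + 0.34² + (-0.38)² + (-0.80)² = 0.7569 + 0.0256 + 0.0529 + 0.1156 + 0.1444 + 0.6400 = 1.7354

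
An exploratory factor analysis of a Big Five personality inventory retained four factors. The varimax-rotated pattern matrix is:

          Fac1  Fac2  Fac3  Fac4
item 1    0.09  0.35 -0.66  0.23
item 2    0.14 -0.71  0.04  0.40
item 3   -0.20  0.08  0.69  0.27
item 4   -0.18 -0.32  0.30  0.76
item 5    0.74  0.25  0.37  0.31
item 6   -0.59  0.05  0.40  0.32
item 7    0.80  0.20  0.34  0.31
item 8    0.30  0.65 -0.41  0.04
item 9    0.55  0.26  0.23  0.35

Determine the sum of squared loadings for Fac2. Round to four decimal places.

SS loadings for Fac2 = 0.35² + (-0.71)² + 0.08² + (-0.32)² + 0.25² + 0.05² + 0.20² + 0.65² + 0.26² = 0.1225 + 0.5041 + 0.0064 + 0.1024 + 0.0625 + 0.0025 + 0.0400 + 0.4225 + 0.0676 = 1.3305

1.3305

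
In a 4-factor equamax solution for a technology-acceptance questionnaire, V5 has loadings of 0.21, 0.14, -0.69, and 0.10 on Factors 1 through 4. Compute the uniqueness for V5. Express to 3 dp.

h² = 0.21² + 0.14² + (-0.69)² + 0.10² = 0.0441 + 0.0196 + 0.4761 + 0.0100 = 0.5498
Uniqueness u² = 1 − h² = 1 − 0.5498 = 0.4502

0.450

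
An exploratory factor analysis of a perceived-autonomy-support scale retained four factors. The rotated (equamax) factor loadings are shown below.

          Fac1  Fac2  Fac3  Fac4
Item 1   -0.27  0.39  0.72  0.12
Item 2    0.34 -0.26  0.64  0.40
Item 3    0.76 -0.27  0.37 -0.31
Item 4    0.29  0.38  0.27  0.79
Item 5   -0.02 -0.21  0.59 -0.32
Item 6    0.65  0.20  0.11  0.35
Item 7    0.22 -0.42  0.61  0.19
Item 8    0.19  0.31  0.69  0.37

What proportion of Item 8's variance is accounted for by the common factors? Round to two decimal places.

h² = 0.19² + 0.31² + 0.69² + 0.37² = 0.0361 + 0.0961 + 0.4761 + 0.1369 = 0.7452

0.75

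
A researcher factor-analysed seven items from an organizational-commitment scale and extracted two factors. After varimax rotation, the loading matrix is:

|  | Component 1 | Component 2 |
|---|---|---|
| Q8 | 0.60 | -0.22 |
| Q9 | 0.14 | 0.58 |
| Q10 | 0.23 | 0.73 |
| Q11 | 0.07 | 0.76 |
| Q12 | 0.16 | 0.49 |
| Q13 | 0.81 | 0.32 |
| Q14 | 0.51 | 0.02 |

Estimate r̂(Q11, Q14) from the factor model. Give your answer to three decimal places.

r̂ = Σ λ_i·λ_j across factors = (0.07)(0.51) + (0.76)(0.02)
  = +0.0357 +0.0152 = 0.0509

0.051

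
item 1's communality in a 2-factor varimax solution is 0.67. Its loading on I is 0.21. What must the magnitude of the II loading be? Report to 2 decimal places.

0.79

Under orthogonal rotation h² = Σλ², so λ_II² = h² − (0.0441) = 0.67 − 0.0441 = 0.6259.
|λ| = √0.6259 = 0.7911.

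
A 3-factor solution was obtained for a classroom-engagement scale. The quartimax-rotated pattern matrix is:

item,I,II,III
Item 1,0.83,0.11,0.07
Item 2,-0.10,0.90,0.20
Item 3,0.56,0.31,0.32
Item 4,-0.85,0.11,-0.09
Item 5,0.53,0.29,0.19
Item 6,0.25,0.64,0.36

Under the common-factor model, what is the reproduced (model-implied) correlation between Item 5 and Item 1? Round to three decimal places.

0.485

r̂ = Σ λ_i·λ_j across factors = (0.53)(0.83) + (0.29)(0.11) + (0.19)(0.07)
  = +0.4399 +0.0319 +0.0133 = 0.4851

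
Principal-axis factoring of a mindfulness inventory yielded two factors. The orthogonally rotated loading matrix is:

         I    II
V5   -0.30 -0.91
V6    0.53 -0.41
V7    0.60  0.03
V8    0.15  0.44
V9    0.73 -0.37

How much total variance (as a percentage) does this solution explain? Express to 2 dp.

Communalities: 0.9181, 0.4490, 0.3609, 0.2161, 0.6698; Σh² = 2.6139.
Total variance with 5 standardized items is 5, so the solution explains 2.6139/5 = 0.5228 = 52.28%.

52.28%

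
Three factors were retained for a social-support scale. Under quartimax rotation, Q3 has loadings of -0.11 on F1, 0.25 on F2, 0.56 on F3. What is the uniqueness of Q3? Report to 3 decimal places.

h² = (-0.11)² + 0.25² + 0.56² = 0.0121 + 0.0625 + 0.3136 = 0.3882
Uniqueness u² = 1 − h² = 1 − 0.3882 = 0.6118

0.612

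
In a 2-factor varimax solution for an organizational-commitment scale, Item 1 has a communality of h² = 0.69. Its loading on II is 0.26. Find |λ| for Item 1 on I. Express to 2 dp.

Under orthogonal rotation h² = Σλ², so λ_I² = h² − (0.0676) = 0.69 − 0.0676 = 0.6224.
|λ| = √0.6224 = 0.7889.

0.79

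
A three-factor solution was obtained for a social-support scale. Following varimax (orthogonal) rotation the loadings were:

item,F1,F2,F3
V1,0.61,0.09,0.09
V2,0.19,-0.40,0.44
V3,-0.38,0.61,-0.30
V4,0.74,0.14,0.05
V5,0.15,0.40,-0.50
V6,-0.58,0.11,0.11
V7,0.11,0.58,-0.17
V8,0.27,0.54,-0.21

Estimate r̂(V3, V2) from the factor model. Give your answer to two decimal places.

r̂ = Σ λ_i·λ_j across factors = (-0.38)(0.19) + (0.61)(-0.40) + (-0.30)(0.44)
  = -0.0722 -0.2440 -0.1320 = -0.4482

-0.45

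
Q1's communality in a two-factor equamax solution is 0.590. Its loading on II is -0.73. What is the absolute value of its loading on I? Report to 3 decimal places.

Under orthogonal rotation h² = Σλ², so λ_I² = h² − (0.5329) = 0.590 − 0.5329 = 0.0571.
|λ| = √0.0571 = 0.2390.

0.239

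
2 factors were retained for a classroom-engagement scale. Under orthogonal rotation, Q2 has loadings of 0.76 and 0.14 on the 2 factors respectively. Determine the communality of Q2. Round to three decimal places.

h² = 0.76² + 0.14² = 0.5776 + 0.0196 = 0.5972

0.597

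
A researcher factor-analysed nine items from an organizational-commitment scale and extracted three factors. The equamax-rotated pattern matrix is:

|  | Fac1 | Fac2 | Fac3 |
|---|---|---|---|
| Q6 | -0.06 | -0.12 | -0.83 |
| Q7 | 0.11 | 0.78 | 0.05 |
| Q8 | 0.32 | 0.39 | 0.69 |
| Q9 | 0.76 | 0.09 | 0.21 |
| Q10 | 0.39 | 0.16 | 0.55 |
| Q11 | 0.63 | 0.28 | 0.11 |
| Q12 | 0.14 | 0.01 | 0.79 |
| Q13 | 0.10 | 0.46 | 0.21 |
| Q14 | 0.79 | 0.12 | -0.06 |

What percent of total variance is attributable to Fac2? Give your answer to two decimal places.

SS loadings for Fac2 = (-0.12)² + 0.78² + 0.39² + 0.09² + 0.16² + 0.28² + 0.01² + 0.46² + 0.12² = 1.1131
With 9 standardized items, total variance = 9. Proportion = 1.1131/9 = 0.1237 → 12.37%.

12.37%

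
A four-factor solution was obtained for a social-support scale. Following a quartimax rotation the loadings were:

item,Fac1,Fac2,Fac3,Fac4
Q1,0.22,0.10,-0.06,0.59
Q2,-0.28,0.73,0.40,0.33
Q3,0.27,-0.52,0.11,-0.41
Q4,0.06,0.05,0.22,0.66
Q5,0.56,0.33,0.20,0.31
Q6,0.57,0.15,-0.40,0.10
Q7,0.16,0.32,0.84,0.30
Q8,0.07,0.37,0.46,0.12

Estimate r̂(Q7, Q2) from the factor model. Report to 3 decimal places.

r̂ = Σ λ_i·λ_j across factors = (0.16)(-0.28) + (0.32)(0.73) + (0.84)(0.40) + (0.30)(0.33)
  = -0.0448 +0.2336 +0.3360 +0.0990 = 0.6238

0.624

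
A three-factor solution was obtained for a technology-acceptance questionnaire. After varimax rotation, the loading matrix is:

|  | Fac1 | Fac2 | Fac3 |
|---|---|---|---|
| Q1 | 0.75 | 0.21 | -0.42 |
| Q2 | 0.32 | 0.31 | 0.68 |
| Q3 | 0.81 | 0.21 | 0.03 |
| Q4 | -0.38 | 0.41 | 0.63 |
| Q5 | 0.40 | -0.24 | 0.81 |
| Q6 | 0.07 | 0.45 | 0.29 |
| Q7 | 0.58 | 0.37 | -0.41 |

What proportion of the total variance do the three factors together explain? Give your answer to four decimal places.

0.6659

Communalities: 0.7830, 0.6609, 0.7011, 0.7094, 0.8737, 0.2915, 0.6414; Σh² = 4.6610.
Total variance with 7 standardized items is 7, so the solution explains 4.6610/7 = 0.6659.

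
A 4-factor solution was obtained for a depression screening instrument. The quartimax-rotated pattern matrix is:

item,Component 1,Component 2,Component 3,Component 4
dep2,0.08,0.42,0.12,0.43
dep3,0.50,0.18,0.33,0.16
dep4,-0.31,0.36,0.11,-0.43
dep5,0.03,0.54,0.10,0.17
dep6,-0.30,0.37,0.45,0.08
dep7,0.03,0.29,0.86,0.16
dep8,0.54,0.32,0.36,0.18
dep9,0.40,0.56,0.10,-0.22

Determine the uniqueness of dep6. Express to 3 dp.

h² = (-0.30)² + 0.37² + 0.45² + 0.08² = 0.0900 + 0.1369 + 0.2025 + 0.0064 = 0.4358
Uniqueness u² = 1 − h² = 1 − 0.4358 = 0.5642

0.564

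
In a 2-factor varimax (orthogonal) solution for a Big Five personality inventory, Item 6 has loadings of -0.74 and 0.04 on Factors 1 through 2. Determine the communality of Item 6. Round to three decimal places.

0.549

h² = (-0.74)² + 0.04² = 0.5476 + 0.0016 = 0.5492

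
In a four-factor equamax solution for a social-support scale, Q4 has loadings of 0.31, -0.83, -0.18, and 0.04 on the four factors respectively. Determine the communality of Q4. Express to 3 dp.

h² = 0.31² + (-0.83)² + (-0.18)² + 0.04² = 0.0961 + 0.6889 + 0.0324 + 0.0016 = 0.8190

0.819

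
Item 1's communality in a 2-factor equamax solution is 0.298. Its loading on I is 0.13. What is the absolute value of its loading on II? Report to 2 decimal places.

0.53

Under orthogonal rotation h² = Σλ², so λ_II² = h² − (0.0169) = 0.298 − 0.0169 = 0.2811.
|λ| = √0.2811 = 0.5302.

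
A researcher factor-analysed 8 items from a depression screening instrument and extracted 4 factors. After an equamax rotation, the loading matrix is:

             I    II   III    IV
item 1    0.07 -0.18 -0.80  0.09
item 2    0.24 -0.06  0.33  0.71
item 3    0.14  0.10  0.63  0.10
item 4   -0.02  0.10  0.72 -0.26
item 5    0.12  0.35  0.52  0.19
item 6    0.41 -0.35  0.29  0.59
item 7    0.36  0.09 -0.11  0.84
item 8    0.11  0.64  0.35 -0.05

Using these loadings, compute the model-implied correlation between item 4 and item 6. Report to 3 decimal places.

0.012

r̂ = Σ λ_i·λ_j across factors = (-0.02)(0.41) + (0.10)(-0.35) + (0.72)(0.29) + (-0.26)(0.59)
  = -0.0082 -0.0350 +0.2088 -0.1534 = 0.0122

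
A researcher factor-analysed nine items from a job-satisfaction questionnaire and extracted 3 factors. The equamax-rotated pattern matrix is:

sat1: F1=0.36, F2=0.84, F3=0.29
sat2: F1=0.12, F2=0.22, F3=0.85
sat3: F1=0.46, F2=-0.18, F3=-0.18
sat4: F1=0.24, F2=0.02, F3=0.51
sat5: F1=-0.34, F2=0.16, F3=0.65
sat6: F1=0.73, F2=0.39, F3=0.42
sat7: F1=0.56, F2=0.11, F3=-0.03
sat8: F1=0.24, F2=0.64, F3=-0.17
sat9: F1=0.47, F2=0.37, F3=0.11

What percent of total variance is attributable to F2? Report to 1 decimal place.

16.9%

SS loadings for F2 = 0.84² + 0.22² + (-0.18)² + 0.02² + 0.16² + 0.39² + 0.11² + 0.64² + 0.37² = 1.5231
With 9 standardized items, total variance = 9. Proportion = 1.5231/9 = 0.1692 → 16.92%.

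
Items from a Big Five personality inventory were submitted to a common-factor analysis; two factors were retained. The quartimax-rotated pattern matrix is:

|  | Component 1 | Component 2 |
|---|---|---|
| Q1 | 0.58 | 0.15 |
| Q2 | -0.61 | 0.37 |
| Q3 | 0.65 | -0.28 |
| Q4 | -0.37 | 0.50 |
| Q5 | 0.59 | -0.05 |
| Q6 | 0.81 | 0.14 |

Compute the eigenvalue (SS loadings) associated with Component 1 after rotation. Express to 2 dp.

SS loadings for Component 1 = 0.58² + (-0.61)² + 0.65² + (-0.37)² + 0.59² + 0.81² = 0.3364 + 0.3721 + 0.4225 + 0.1369 + 0.3481 + 0.6561 = 2.2721

2.27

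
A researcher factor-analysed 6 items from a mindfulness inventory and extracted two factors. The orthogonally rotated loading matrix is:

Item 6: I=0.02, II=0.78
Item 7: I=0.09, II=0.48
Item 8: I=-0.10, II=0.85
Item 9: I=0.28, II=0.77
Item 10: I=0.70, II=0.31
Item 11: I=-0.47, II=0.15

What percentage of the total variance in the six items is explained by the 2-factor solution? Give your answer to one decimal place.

51.3%

Communalities: 0.6088, 0.2385, 0.7325, 0.6713, 0.5861, 0.2434; Σh² = 3.0806.
Total variance with 6 standardized items is 6, so the solution explains 3.0806/6 = 0.5134 = 51.34%.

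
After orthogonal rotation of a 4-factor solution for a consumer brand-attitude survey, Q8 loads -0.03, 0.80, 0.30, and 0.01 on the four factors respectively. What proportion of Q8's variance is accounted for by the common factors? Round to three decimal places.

h² = (-0.03)² + 0.80² + 0.30² + 0.01² = 0.0009 + 0.6400 + 0.0900 + 0.0001 = 0.7310

0.731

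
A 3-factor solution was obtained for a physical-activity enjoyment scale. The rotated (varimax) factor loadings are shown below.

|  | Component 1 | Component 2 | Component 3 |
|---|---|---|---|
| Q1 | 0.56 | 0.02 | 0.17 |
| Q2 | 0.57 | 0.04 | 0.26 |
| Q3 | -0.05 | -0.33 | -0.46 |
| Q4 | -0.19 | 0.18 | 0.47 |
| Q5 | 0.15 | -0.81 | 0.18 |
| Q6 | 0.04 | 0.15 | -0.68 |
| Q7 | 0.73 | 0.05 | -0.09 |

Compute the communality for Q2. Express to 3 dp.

0.394

h² = 0.57² + 0.04² + 0.26² = 0.3249 + 0.0016 + 0.0676 = 0.3941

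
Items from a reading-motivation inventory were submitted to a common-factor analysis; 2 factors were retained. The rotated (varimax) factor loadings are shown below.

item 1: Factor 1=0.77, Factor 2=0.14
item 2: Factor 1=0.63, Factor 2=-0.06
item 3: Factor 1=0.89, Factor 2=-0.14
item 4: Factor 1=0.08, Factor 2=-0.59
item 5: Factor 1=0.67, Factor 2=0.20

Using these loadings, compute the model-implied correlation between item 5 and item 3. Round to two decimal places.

r̂ = Σ λ_i·λ_j across factors = (0.67)(0.89) + (0.20)(-0.14)
  = +0.5963 -0.0280 = 0.5683

0.57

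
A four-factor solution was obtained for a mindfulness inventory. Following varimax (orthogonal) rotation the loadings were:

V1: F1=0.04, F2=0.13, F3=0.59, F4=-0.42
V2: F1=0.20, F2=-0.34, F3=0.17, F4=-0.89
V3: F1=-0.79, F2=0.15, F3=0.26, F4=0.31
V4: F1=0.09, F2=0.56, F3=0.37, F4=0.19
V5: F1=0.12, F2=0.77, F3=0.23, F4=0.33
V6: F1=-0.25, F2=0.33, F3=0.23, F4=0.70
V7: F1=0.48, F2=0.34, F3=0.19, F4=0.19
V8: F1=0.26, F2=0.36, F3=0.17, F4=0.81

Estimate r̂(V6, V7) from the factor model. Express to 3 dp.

r̂ = Σ λ_i·λ_j across factors = (-0.25)(0.48) + (0.33)(0.34) + (0.23)(0.19) + (0.70)(0.19)
  = -0.1200 +0.1122 +0.0437 +0.1330 = 0.1689

0.169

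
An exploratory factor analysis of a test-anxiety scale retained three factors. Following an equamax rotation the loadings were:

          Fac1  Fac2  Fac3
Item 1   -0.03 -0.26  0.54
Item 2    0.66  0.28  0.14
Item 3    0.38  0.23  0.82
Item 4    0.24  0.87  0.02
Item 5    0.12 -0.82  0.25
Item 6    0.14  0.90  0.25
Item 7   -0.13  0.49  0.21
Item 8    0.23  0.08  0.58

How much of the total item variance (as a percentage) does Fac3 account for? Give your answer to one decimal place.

SS loadings for Fac3 = 0.54² + 0.14² + 0.82² + 0.02² + 0.25² + 0.25² + 0.21² + 0.58² = 1.4895
With 8 standardized items, total variance = 8. Proportion = 1.4895/8 = 0.1862 → 18.62%.

18.6%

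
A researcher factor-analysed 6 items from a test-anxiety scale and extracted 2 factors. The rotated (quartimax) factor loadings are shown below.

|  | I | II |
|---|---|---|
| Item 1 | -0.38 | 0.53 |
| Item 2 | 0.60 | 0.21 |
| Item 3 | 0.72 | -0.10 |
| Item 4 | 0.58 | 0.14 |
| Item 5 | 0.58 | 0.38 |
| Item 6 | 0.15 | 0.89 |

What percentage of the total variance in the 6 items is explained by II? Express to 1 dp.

SS loadings for II = 0.53² + 0.21² + (-0.10)² + 0.14² + 0.38² + 0.89² = 1.2911
With 6 standardized items, total variance = 6. Proportion = 1.2911/6 = 0.2152 → 21.52%.

21.5%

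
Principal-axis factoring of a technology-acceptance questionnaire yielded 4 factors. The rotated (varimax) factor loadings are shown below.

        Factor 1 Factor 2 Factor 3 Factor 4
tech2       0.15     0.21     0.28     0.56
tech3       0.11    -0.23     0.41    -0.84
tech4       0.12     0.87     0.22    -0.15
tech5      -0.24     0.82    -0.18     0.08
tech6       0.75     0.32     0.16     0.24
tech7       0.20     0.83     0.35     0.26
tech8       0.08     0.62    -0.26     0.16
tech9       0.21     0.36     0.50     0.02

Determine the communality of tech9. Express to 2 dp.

h² = 0.21² + 0.36² + 0.50² + 0.02² = 0.0441 + 0.1296 + 0.2500 + 0.0004 = 0.4241

0.42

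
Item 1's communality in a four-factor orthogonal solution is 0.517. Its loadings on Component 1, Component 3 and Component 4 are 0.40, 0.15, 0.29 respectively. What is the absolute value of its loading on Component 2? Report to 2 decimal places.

Under orthogonal rotation h² = Σλ², so λ_Component 2² = h² − (0.2666) = 0.517 − 0.2666 = 0.2504.
|λ| = √0.2504 = 0.5004.

0.50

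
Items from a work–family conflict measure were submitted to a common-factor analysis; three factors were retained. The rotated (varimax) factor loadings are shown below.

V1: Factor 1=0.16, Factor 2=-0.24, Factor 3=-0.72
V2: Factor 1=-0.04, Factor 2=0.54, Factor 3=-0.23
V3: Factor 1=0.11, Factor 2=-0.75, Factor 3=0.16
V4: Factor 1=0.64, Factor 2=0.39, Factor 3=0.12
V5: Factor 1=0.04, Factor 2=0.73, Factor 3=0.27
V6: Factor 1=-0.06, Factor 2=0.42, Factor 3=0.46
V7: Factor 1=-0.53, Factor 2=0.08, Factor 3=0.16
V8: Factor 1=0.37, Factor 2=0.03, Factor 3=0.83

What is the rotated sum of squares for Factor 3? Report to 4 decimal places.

SS loadings for Factor 3 = (-0.72)² + (-0.23)² + 0.16² + 0.12² + 0.27² + 0.46² + 0.16² + 0.83² = 0.5184 + 0.0529 + 0.0256 + 0.0144 + 0.0729 + 0.2116 + 0.0256 + 0.6889 = 1.6103

1.6103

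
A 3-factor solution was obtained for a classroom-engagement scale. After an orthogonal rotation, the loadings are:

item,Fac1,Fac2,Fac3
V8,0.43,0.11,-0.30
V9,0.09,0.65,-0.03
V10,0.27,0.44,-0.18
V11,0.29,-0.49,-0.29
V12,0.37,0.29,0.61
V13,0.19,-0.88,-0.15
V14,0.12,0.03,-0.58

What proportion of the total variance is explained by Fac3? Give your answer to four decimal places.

SS loadings for Fac3 = (-0.30)² + (-0.03)² + (-0.18)² + (-0.29)² + 0.61² + (-0.15)² + (-0.58)² = 0.9384
Proportion of variance = 0.9384 / 7 = 0.1341.

0.1341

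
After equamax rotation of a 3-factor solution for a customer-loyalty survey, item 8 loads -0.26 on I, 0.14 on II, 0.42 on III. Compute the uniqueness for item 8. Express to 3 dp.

0.736

h² = (-0.26)² + 0.14² + 0.42² = 0.0676 + 0.0196 + 0.1764 = 0.2636
Uniqueness u² = 1 − h² = 1 − 0.2636 = 0.7364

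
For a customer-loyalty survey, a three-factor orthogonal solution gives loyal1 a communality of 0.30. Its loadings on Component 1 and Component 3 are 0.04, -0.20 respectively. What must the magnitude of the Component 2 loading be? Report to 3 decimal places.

0.508

Under orthogonal rotation h² = Σλ², so λ_Component 2² = h² − (0.0416) = 0.30 − 0.0416 = 0.2584.
|λ| = √0.2584 = 0.5083.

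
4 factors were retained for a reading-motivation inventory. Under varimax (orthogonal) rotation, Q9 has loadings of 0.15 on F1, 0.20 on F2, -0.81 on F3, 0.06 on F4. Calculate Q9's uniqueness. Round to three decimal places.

h² = 0.15² + 0.20² + (-0.81)² + 0.06² = 0.0225 + 0.0400 + 0.6561 + 0.0036 = 0.7222
Uniqueness u² = 1 − h² = 1 − 0.7222 = 0.2778

0.278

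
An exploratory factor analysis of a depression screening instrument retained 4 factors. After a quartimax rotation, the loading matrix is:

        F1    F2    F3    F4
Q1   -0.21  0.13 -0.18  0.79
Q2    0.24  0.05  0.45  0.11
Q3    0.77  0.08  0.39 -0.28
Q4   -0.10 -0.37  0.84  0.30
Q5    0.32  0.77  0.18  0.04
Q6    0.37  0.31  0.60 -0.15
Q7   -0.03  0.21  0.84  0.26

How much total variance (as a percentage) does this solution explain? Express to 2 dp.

70.39%

SS loadings by factor: 0.9448, 0.8958, 2.1906, 0.8963; total = 4.9275.
Total variance with 7 standardized items is 7, so the solution explains 4.9275/7 = 0.7039 = 70.39%.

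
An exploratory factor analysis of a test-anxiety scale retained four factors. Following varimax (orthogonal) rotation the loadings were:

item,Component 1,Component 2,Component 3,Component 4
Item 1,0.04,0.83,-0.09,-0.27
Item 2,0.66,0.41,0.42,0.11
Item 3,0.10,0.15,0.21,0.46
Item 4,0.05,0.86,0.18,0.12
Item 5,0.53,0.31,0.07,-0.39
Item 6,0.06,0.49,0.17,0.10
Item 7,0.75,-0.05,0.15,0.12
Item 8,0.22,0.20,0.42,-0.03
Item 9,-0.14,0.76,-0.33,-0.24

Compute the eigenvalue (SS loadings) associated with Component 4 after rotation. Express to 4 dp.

0.5460

SS loadings for Component 4 = (-0.27)² + 0.11² + 0.46² + 0.12² + (-0.39)² + 0.10² + 0.12² + (-0.03)² + (-0.24)² = 0.0729 + 0.0121 + 0.2116 + 0.0144 + 0.1521 + 0.0100 + 0.0144 + 0.0009 + 0.0576 = 0.5460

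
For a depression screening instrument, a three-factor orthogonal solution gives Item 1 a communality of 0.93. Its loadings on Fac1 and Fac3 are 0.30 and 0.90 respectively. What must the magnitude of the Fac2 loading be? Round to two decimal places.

0.17

Under orthogonal rotation h² = Σλ², so λ_Fac2² = h² − (0.9000) = 0.93 − 0.9000 = 0.0300.
|λ| = √0.0300 = 0.1732.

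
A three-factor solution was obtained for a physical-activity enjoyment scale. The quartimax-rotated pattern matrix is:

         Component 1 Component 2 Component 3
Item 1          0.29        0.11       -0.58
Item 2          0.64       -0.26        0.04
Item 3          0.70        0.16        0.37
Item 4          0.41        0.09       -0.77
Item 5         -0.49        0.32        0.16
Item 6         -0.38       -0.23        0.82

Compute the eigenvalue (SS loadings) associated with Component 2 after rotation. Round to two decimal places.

SS loadings for Component 2 = 0.11² + (-0.26)² + 0.16² + 0.09² + 0.32² + (-0.23)² = 0.0121 + 0.0676 + 0.0256 + 0.0081 + 0.1024 + 0.0529 = 0.2687

0.27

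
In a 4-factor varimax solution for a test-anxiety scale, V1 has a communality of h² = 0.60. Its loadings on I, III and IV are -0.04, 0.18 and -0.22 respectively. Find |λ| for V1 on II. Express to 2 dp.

Under orthogonal rotation h² = Σλ², so λ_II² = h² − (0.0824) = 0.60 − 0.0824 = 0.5176.
|λ| = √0.5176 = 0.7194.

0.72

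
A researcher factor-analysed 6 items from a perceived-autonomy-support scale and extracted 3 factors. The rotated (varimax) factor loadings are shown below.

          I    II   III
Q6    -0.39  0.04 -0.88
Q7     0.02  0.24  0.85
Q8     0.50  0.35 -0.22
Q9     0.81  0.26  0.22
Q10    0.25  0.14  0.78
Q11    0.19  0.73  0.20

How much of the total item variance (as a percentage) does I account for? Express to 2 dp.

19.29%

SS loadings for I = (-0.39)² + 0.02² + 0.50² + 0.81² + 0.25² + 0.19² = 1.1572
With 6 standardized items, total variance = 6. Proportion = 1.1572/6 = 0.1929 → 19.29%.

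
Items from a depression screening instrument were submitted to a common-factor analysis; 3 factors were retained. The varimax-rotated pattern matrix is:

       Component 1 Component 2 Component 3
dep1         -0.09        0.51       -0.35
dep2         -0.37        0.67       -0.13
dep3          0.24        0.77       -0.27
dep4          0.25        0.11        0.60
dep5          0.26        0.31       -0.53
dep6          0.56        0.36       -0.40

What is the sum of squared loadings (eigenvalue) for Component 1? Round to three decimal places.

SS loadings for Component 1 = (-0.09)² + (-0.37)² + 0.24² + 0.25² + 0.26² + 0.56² = 0.0081 + 0.1369 + 0.0576 + 0.0625 + 0.0676 + 0.3136 = 0.6463

0.646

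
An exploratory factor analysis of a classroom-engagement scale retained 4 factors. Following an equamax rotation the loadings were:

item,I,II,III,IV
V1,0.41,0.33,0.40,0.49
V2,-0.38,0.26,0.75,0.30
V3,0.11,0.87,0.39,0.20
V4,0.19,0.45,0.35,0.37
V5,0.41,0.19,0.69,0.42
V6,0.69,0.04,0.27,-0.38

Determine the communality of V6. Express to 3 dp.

0.695

h² = 0.69² + 0.04² + 0.27² + (-0.38)² = 0.4761 + 0.0016 + 0.0729 + 0.1444 = 0.6950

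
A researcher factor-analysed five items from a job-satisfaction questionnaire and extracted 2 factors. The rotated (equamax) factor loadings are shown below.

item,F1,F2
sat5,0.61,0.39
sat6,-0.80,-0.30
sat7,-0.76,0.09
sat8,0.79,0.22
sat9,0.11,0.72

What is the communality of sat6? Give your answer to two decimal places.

0.73

h² = (-0.80)² + (-0.30)² = 0.6400 + 0.0900 = 0.7300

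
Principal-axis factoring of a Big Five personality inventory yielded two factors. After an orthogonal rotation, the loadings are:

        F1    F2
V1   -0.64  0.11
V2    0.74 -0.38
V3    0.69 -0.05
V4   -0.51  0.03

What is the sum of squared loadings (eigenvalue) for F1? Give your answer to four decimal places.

1.6934

SS loadings for F1 = (-0.64)² + 0.74² + 0.69² + (-0.51)² = 0.4096 + 0.5476 + 0.4761 + 0.2601 = 1.6934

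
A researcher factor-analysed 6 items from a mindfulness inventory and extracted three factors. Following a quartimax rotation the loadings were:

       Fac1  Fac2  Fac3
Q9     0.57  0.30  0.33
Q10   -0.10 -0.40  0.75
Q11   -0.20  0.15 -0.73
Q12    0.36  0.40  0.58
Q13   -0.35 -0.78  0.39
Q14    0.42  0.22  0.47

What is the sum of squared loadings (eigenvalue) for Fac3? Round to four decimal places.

SS loadings for Fac3 = 0.33² + 0.75² + (-0.73)² + 0.58² + 0.39² + 0.47² = 0.1089 + 0.5625 + 0.5329 + 0.3364 + 0.1521 + 0.2209 = 1.9137

1.9137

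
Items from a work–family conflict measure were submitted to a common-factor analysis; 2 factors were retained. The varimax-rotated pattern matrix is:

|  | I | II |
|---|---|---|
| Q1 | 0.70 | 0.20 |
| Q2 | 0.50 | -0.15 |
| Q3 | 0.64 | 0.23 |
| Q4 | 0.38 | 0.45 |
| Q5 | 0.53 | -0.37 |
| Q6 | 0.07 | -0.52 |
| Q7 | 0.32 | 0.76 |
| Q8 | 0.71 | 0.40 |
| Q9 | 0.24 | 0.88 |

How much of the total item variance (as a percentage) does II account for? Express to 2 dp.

24.86%

SS loadings for II = 0.20² + (-0.15)² + 0.23² + 0.45² + (-0.37)² + (-0.52)² + 0.76² + 0.40² + 0.88² = 2.2372
With 9 standardized items, total variance = 9. Proportion = 2.2372/9 = 0.2486 → 24.86%.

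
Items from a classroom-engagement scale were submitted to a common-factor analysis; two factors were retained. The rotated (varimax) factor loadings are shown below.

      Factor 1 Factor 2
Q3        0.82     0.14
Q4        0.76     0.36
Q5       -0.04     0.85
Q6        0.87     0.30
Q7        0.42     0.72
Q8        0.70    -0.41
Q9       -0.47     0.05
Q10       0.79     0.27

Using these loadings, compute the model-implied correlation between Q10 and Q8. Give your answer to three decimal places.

r̂ = Σ λ_i·λ_j across factors = (0.79)(0.70) + (0.27)(-0.41)
  = +0.5530 -0.1107 = 0.4423

0.442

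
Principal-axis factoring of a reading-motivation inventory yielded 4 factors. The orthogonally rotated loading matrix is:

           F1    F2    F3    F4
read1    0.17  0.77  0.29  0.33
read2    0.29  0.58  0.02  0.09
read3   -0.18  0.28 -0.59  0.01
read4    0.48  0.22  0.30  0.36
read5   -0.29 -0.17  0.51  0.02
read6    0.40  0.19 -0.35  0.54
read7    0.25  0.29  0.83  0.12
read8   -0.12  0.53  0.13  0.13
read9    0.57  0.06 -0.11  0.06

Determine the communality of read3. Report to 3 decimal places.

h² = (-0.18)² + 0.28² + (-0.59)² + 0.01² = 0.0324 + 0.0784 + 0.3481 + 0.0001 = 0.4590

0.459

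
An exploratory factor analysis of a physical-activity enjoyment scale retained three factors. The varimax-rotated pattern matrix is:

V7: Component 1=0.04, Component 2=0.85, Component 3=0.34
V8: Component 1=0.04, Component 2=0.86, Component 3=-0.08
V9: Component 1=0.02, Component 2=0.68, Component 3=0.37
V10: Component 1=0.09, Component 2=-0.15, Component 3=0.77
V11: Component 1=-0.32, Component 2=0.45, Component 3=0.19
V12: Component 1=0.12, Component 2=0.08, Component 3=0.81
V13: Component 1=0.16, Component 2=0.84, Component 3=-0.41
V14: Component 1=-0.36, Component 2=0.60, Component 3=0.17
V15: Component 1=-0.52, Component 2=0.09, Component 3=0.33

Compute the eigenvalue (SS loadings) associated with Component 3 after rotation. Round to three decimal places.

1.850

SS loadings for Component 3 = 0.34² + (-0.08)² + 0.37² + 0.77² + 0.19² + 0.81² + (-0.41)² + 0.17² + 0.33² = 0.1156 + 0.0064 + 0.1369 + 0.5929 + 0.0361 + 0.6561 + 0.1681 + 0.0289 + 0.1089 = 1.8499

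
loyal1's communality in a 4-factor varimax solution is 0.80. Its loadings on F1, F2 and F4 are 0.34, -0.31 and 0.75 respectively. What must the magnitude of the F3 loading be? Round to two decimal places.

Under orthogonal rotation h² = Σλ², so λ_F3² = h² − (0.7742) = 0.80 − 0.7742 = 0.0258.
|λ| = √0.0258 = 0.1606.

0.16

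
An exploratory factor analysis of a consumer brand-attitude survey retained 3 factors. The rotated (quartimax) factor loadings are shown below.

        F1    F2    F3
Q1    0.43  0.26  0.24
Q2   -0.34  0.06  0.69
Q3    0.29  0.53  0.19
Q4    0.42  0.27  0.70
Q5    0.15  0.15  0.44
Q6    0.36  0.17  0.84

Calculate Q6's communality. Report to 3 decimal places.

0.864

h² = 0.36² + 0.17² + 0.84² = 0.1296 + 0.0289 + 0.7056 = 0.8641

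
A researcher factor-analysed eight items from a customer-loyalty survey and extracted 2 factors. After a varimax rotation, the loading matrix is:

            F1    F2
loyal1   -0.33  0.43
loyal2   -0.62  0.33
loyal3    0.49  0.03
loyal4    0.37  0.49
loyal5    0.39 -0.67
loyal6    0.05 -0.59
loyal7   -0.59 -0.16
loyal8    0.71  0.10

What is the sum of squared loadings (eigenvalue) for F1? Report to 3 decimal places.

1.877

SS loadings for F1 = (-0.33)² + (-0.62)² + 0.49² + 0.37² + 0.39² + 0.05² + (-0.59)² + 0.71² = 0.1089 + 0.3844 + 0.2401 + 0.1369 + 0.1521 + 0.0025 + 0.3481 + 0.5041 = 1.8771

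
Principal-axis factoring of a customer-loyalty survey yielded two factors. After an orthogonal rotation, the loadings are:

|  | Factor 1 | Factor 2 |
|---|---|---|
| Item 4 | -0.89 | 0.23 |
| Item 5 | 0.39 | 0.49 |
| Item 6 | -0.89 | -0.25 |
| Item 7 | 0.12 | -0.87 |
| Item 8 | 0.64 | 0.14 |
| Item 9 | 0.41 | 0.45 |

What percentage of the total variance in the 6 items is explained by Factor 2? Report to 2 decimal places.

22.24%

SS loadings for Factor 2 = 0.23² + 0.49² + (-0.25)² + (-0.87)² + 0.14² + 0.45² = 1.3345
With 6 standardized items, total variance = 6. Proportion = 1.3345/6 = 0.2224 → 22.24%.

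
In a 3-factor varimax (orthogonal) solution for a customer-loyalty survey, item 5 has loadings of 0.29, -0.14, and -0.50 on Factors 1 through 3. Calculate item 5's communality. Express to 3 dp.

0.354

h² = 0.29² + (-0.14)² + (-0.50)² = 0.0841 + 0.0196 + 0.2500 = 0.3537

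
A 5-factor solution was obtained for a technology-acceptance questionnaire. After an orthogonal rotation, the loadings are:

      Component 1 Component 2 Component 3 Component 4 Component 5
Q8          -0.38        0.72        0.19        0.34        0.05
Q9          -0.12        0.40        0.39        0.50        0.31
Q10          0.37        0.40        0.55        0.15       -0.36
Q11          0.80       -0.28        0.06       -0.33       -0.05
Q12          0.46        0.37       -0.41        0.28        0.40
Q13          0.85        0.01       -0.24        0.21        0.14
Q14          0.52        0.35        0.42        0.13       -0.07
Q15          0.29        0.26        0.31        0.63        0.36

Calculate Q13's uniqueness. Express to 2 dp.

0.16

h² = 0.85² + 0.01² + (-0.24)² + 0.21² + 0.14² = 0.7225 + 0.0001 + 0.0576 + 0.0441 + 0.0196 = 0.8439
Uniqueness u² = 1 − h² = 1 − 0.8439 = 0.1561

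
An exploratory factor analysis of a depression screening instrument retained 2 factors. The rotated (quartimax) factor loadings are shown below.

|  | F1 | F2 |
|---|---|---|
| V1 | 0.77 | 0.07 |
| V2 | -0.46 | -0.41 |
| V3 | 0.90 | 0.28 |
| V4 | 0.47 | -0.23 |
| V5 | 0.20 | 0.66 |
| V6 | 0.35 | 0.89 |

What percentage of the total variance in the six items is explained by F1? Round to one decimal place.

33.3%

SS loadings for F1 = 0.77² + (-0.46)² + 0.90² + 0.47² + 0.20² + 0.35² = 1.9979
With 6 standardized items, total variance = 6. Proportion = 1.9979/6 = 0.3330 → 33.30%.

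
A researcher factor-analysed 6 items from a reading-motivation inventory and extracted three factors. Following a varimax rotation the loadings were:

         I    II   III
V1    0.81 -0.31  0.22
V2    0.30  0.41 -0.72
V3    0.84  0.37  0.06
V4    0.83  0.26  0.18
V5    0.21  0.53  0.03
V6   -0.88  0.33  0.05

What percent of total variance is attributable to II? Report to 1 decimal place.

SS loadings for II = (-0.31)² + 0.41² + 0.37² + 0.26² + 0.53² + 0.33² = 0.8585
With 6 standardized items, total variance = 6. Proportion = 0.8585/6 = 0.1431 → 14.31%.

14.3%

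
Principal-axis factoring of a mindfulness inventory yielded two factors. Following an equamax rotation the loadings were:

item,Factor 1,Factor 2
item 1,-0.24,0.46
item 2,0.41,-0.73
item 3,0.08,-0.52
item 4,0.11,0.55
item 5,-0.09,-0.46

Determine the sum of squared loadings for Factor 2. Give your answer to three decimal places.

1.529

SS loadings for Factor 2 = 0.46² + (-0.73)² + (-0.52)² + 0.55² + (-0.46)² = 0.2116 + 0.5329 + 0.2704 + 0.3025 + 0.2116 = 1.5290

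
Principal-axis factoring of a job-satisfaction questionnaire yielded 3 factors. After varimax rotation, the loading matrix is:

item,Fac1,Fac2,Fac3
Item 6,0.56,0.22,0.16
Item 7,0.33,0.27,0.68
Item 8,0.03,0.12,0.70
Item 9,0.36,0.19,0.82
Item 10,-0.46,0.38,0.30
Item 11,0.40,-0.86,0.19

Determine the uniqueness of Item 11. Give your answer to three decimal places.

0.064

h² = 0.40² + (-0.86)² + 0.19² = 0.1600 + 0.7396 + 0.0361 = 0.9357
Uniqueness u² = 1 − h² = 1 − 0.9357 = 0.0643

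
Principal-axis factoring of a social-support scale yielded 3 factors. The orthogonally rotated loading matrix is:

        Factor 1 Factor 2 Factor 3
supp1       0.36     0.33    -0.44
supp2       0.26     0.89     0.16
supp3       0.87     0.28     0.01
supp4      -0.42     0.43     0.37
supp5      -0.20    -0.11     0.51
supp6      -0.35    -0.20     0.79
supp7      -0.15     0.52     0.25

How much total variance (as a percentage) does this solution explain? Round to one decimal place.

Communalities: 0.4321, 0.8853, 0.8354, 0.4982, 0.3122, 0.7866, 0.3554; Σh² = 4.1052.
Total variance with 7 standardized items is 7, so the solution explains 4.1052/7 = 0.5865 = 58.65%.

58.6%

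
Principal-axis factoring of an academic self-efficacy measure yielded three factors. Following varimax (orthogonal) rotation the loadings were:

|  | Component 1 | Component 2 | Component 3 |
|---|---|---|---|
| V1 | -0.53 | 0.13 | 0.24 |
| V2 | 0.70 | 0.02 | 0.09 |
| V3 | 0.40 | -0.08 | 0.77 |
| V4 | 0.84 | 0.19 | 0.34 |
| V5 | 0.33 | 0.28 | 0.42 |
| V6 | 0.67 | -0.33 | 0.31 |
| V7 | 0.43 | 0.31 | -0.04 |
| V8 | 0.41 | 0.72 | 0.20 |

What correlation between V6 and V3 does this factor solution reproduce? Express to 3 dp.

r̂ = Σ λ_i·λ_j across factors = (0.67)(0.40) + (-0.33)(-0.08) + (0.31)(0.77)
  = +0.2680 +0.0264 +0.2387 = 0.5331

0.533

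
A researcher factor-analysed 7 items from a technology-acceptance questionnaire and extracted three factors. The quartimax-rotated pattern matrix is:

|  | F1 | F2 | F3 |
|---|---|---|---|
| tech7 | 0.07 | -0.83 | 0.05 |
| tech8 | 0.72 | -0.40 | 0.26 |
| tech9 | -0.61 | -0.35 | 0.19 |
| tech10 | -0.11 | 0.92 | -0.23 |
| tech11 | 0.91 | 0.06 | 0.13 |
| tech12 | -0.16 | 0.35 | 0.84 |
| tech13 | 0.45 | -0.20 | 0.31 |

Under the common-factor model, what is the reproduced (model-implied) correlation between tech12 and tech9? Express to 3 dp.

0.135

r̂ = Σ λ_i·λ_j across factors = (-0.16)(-0.61) + (0.35)(-0.35) + (0.84)(0.19)
  = +0.0976 -0.1225 +0.1596 = 0.1347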